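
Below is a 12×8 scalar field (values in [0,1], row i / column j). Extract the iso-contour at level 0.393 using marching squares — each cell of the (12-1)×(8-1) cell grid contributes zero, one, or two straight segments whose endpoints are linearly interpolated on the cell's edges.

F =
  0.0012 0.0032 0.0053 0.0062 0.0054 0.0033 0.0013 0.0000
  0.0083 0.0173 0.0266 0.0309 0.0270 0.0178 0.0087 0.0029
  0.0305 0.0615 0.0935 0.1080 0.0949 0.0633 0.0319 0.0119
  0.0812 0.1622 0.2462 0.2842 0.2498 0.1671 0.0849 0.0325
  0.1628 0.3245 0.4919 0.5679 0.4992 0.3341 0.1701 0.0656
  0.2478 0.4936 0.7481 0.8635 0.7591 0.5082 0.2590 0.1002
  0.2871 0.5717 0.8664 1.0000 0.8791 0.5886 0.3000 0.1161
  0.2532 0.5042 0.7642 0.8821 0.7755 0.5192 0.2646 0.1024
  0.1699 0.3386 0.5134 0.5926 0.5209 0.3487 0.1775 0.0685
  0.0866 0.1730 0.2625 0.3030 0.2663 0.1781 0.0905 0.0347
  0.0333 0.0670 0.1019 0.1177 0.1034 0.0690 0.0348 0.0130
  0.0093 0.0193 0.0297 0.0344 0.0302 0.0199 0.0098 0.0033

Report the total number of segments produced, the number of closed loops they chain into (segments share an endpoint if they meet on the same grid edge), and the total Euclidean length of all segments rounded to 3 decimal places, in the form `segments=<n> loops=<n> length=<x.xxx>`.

cell (3,1): code 0100 → (3.597,2.000)–(4.000,1.409)
cell (3,2): code 1100 → (3.384,3.000)–(3.597,2.000)
cell (3,3): code 1100 → (3.574,4.000)–(3.384,3.000)
cell (3,4): code 1000 → (4.000,4.643)–(3.574,4.000)
cell (4,0): code 0100 → (4.405,1.000)–(5.000,0.591)
cell (4,1): code 1110 → (4.000,1.409)–(4.405,1.000)
cell (4,4): code 1101 → (4.338,5.000)–(4.000,4.643)
cell (4,5): code 1000 → (5.000,5.462)–(4.338,5.000)
cell (5,0): code 0110 → (5.000,0.591)–(6.000,0.372)
cell (5,5): code 1001 → (6.000,5.678)–(5.000,5.462)
cell (6,0): code 0110 → (6.000,0.372)–(7.000,0.557)
cell (6,5): code 1001 → (7.000,5.496)–(6.000,5.678)
cell (7,0): code 0010 → (7.000,0.557)–(7.671,1.000)
cell (7,1): code 0111 → (7.671,1.000)–(8.000,1.311)
cell (7,4): code 1011 → (8.000,4.743)–(7.740,5.000)
cell (7,5): code 0001 → (7.740,5.000)–(7.000,5.496)
cell (8,1): code 0010 → (8.000,1.311)–(8.480,2.000)
cell (8,2): code 0011 → (8.480,2.000)–(8.689,3.000)
cell (8,3): code 0011 → (8.689,3.000)–(8.502,4.000)
cell (8,4): code 0001 → (8.502,4.000)–(8.000,4.743)
total: 20 segments, chained into 1 closed loop(s), length Σ = 16.492228

segments=20 loops=1 length=16.492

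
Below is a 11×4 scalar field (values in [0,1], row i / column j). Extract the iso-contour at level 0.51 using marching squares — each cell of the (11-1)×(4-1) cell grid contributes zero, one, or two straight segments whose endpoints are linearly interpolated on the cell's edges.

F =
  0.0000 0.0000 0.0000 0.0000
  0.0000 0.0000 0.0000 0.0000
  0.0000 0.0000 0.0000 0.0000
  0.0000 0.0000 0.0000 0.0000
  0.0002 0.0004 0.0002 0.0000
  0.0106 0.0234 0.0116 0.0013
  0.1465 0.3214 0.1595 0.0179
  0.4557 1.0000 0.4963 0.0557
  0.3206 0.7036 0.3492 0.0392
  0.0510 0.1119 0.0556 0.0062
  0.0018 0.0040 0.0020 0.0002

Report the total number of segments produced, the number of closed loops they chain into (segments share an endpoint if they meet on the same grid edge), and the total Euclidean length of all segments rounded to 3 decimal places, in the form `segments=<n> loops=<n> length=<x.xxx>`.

cell (6,0): code 0100 → (6.278,1.000)–(7.000,0.100)
cell (6,1): code 1000 → (7.000,1.973)–(6.278,1.000)
cell (7,0): code 0110 → (7.000,0.100)–(8.000,0.495)
cell (7,1): code 1001 → (8.000,1.546)–(7.000,1.973)
cell (8,0): code 0010 → (8.000,0.495)–(8.327,1.000)
cell (8,1): code 0001 → (8.327,1.000)–(8.000,1.546)
total: 6 segments, chained into 1 closed loop(s), length Σ = 5.766710

segments=6 loops=1 length=5.767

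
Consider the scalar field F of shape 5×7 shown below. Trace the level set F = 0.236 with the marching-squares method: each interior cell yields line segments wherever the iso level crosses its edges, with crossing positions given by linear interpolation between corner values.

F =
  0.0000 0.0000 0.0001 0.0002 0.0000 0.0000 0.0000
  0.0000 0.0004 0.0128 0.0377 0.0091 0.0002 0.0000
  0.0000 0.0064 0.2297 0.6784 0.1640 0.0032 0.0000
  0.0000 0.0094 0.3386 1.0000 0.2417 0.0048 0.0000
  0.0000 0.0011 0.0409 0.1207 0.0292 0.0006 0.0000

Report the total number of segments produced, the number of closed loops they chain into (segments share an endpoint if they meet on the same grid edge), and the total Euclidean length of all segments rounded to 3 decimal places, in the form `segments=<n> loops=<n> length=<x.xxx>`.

cell (1,2): code 0100 → (1.310,3.000)–(2.000,2.014)
cell (1,3): code 1000 → (2.000,3.860)–(1.310,3.000)
cell (2,1): code 0100 → (2.058,2.000)–(3.000,1.688)
cell (2,2): code 1110 → (2.000,2.014)–(2.058,2.000)
cell (2,3): code 1101 → (2.927,4.000)–(2.000,3.860)
cell (2,4): code 1000 → (3.000,4.024)–(2.927,4.000)
cell (3,1): code 0010 → (3.000,1.688)–(3.345,2.000)
cell (3,2): code 0011 → (3.345,2.000)–(3.869,3.000)
cell (3,3): code 0011 → (3.869,3.000)–(3.027,4.000)
cell (3,4): code 0001 → (3.027,4.000)–(3.000,4.024)
total: 10 segments, chained into 1 closed loop(s), length Σ = 7.309954

segments=10 loops=1 length=7.310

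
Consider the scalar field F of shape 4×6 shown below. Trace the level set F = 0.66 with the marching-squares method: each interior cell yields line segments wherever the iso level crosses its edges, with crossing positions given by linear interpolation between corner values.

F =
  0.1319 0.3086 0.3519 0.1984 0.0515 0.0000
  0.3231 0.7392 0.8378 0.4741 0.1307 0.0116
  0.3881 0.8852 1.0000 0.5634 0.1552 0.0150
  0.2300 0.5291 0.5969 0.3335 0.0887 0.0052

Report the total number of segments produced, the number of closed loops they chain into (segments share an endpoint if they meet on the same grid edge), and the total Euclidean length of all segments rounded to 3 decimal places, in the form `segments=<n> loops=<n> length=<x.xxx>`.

segments=8 loops=1 length=6.915

cell (0,0): code 0100 → (0.816,1.000)–(1.000,0.810)
cell (0,1): code 1100 → (0.634,2.000)–(0.816,1.000)
cell (0,2): code 1000 → (1.000,2.489)–(0.634,2.000)
cell (1,0): code 0110 → (1.000,0.810)–(2.000,0.547)
cell (1,2): code 1001 → (2.000,2.779)–(1.000,2.489)
cell (2,0): code 0010 → (2.000,0.547)–(2.632,1.000)
cell (2,1): code 0011 → (2.632,1.000)–(2.843,2.000)
cell (2,2): code 0001 → (2.843,2.000)–(2.000,2.779)
total: 8 segments, chained into 1 closed loop(s), length Σ = 6.914795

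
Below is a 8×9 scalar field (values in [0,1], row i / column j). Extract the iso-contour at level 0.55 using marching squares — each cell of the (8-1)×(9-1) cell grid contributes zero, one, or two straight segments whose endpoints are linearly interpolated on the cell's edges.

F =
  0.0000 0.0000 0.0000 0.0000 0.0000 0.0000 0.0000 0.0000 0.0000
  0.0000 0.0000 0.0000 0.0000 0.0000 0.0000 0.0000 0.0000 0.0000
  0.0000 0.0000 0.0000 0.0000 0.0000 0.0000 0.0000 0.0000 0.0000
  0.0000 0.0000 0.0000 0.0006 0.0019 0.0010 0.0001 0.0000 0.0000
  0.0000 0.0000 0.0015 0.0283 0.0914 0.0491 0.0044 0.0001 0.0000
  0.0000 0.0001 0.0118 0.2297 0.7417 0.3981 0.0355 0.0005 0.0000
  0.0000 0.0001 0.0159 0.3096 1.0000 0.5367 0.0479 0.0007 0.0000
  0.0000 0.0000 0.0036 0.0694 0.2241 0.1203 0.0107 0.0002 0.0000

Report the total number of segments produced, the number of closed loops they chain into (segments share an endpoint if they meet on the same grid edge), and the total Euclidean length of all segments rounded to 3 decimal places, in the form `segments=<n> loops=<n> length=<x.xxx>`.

cell (4,3): code 0100 → (4.705,4.000)–(5.000,3.626)
cell (4,4): code 1000 → (5.000,4.558)–(4.705,4.000)
cell (5,3): code 0110 → (5.000,3.626)–(6.000,3.348)
cell (5,4): code 1001 → (6.000,4.971)–(5.000,4.558)
cell (6,3): code 0010 → (6.000,3.348)–(6.580,4.000)
cell (6,4): code 0001 → (6.580,4.000)–(6.000,4.971)
total: 6 segments, chained into 1 closed loop(s), length Σ = 5.231115

segments=6 loops=1 length=5.231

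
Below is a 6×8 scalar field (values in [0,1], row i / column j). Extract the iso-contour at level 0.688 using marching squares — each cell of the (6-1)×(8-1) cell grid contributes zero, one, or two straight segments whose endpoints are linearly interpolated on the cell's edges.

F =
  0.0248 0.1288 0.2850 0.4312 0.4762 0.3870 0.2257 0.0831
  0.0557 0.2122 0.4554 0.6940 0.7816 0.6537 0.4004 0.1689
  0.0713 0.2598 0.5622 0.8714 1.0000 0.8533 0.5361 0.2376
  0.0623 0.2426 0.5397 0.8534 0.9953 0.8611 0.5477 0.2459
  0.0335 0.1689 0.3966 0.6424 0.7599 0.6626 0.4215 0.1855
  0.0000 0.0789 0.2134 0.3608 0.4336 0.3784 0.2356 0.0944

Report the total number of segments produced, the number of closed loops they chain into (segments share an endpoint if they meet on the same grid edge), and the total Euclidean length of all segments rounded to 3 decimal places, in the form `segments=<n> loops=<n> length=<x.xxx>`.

cell (0,2): code 0100 → (0.977,3.000)–(1.000,2.975)
cell (0,3): code 1100 → (0.694,4.000)–(0.977,3.000)
cell (0,4): code 1000 → (1.000,4.732)–(0.694,4.000)
cell (1,2): code 0110 → (1.000,2.975)–(2.000,2.407)
cell (1,4): code 1101 → (1.172,5.000)–(1.000,4.732)
cell (1,5): code 1000 → (2.000,5.521)–(1.172,5.000)
cell (2,2): code 0110 → (2.000,2.407)–(3.000,2.473)
cell (2,5): code 1001 → (3.000,5.552)–(2.000,5.521)
cell (3,2): code 0010 → (3.000,2.473)–(3.784,3.000)
cell (3,3): code 0111 → (3.784,3.000)–(4.000,3.388)
cell (3,4): code 1011 → (4.000,4.739)–(3.872,5.000)
cell (3,5): code 0001 → (3.872,5.000)–(3.000,5.552)
cell (4,3): code 0010 → (4.000,3.388)–(4.220,4.000)
cell (4,4): code 0001 → (4.220,4.000)–(4.000,4.739)
total: 14 segments, chained into 1 closed loop(s), length Σ = 10.449877

segments=14 loops=1 length=10.450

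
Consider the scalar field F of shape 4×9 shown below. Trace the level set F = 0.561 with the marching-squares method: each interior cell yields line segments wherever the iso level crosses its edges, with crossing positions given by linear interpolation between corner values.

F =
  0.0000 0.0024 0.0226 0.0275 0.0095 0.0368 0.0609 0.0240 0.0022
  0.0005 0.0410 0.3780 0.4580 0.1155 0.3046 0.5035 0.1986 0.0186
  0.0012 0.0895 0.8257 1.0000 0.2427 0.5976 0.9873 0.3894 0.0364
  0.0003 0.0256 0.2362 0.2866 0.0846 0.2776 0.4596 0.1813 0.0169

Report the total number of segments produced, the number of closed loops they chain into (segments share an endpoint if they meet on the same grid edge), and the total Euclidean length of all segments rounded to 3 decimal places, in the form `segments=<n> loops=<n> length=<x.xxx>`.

segments=12 loops=2 length=10.144

cell (1,1): code 0100 → (1.409,2.000)–(2.000,1.640)
cell (1,2): code 1100 → (1.190,3.000)–(1.409,2.000)
cell (1,3): code 1000 → (2.000,3.580)–(1.190,3.000)
cell (1,4): code 0100 → (1.875,5.000)–(2.000,4.897)
cell (1,5): code 1100 → (1.119,6.000)–(1.875,5.000)
cell (1,6): code 1000 → (2.000,6.713)–(1.119,6.000)
cell (2,1): code 0010 → (2.000,1.640)–(2.449,2.000)
cell (2,2): code 0011 → (2.449,2.000)–(2.615,3.000)
cell (2,3): code 0001 → (2.615,3.000)–(2.000,3.580)
cell (2,4): code 0010 → (2.000,4.897)–(2.114,5.000)
cell (2,5): code 0011 → (2.114,5.000)–(2.808,6.000)
cell (2,6): code 0001 → (2.808,6.000)–(2.000,6.713)
total: 12 segments, chained into 2 closed loop(s), length Σ = 10.143676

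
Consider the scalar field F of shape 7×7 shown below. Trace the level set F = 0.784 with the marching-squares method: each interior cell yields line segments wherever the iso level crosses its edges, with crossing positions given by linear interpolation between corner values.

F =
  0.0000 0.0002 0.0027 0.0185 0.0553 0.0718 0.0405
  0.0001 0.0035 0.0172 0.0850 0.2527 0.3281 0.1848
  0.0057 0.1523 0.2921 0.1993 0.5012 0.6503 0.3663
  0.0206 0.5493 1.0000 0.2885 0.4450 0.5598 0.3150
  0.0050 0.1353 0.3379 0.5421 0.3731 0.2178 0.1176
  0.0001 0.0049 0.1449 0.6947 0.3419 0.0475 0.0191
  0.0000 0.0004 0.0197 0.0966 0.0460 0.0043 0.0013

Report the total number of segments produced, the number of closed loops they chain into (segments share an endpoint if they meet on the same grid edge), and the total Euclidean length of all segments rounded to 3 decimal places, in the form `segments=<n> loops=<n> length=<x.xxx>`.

segments=4 loops=1 length=2.024

cell (2,1): code 0100 → (2.695,2.000)–(3.000,1.521)
cell (2,2): code 1000 → (3.000,2.304)–(2.695,2.000)
cell (3,1): code 0010 → (3.000,1.521)–(3.326,2.000)
cell (3,2): code 0001 → (3.326,2.000)–(3.000,2.304)
total: 4 segments, chained into 1 closed loop(s), length Σ = 2.023960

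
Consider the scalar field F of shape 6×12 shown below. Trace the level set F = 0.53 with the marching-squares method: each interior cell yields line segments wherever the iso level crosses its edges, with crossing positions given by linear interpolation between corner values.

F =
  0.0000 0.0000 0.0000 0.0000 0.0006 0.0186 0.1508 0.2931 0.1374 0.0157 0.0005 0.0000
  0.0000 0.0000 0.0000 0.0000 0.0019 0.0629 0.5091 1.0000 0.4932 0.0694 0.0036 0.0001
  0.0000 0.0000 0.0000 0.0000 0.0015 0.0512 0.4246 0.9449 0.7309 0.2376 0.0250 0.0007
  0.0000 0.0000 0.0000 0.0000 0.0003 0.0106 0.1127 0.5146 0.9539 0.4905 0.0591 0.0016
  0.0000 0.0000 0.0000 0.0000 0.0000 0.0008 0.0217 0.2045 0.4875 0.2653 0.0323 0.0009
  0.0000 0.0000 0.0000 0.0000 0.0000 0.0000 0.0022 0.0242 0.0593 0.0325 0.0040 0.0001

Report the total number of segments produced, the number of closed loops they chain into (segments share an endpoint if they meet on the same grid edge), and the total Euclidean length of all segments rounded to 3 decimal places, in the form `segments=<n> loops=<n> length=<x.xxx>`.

segments=10 loops=1 length=9.466

cell (0,6): code 0100 → (0.335,7.000)–(1.000,6.043)
cell (0,7): code 1000 → (1.000,7.927)–(0.335,7.000)
cell (1,6): code 0110 → (1.000,6.043)–(2.000,6.203)
cell (1,7): code 1101 → (1.155,8.000)–(1.000,7.927)
cell (1,8): code 1000 → (2.000,8.407)–(1.155,8.000)
cell (2,6): code 0010 → (2.000,6.203)–(2.964,7.000)
cell (2,7): code 0111 → (2.964,7.000)–(3.000,7.035)
cell (2,8): code 1001 → (3.000,8.915)–(2.000,8.407)
cell (3,7): code 0010 → (3.000,7.035)–(3.909,8.000)
cell (3,8): code 0001 → (3.909,8.000)–(3.000,8.915)
total: 10 segments, chained into 1 closed loop(s), length Σ = 9.466485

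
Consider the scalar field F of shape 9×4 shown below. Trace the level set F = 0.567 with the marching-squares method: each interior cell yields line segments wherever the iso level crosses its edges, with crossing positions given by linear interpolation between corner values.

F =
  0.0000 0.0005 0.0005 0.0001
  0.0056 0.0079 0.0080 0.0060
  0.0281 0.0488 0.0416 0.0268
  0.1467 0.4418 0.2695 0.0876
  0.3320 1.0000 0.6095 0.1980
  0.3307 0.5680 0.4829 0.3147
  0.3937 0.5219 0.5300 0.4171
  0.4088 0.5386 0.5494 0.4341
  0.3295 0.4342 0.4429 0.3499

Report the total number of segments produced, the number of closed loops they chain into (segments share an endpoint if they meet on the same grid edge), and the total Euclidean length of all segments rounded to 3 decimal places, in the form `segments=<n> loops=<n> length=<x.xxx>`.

segments=8 loops=1 length=5.144

cell (3,0): code 0100 → (3.224,1.000)–(4.000,0.352)
cell (3,1): code 1100 → (3.875,2.000)–(3.224,1.000)
cell (3,2): code 1000 → (4.000,2.103)–(3.875,2.000)
cell (4,0): code 0110 → (4.000,0.352)–(5.000,0.996)
cell (4,1): code 1011 → (5.000,1.012)–(4.336,2.000)
cell (4,2): code 0001 → (4.336,2.000)–(4.000,2.103)
cell (5,0): code 0010 → (5.000,0.996)–(5.022,1.000)
cell (5,1): code 0001 → (5.022,1.000)–(5.000,1.012)
total: 8 segments, chained into 1 closed loop(s), length Σ = 5.144293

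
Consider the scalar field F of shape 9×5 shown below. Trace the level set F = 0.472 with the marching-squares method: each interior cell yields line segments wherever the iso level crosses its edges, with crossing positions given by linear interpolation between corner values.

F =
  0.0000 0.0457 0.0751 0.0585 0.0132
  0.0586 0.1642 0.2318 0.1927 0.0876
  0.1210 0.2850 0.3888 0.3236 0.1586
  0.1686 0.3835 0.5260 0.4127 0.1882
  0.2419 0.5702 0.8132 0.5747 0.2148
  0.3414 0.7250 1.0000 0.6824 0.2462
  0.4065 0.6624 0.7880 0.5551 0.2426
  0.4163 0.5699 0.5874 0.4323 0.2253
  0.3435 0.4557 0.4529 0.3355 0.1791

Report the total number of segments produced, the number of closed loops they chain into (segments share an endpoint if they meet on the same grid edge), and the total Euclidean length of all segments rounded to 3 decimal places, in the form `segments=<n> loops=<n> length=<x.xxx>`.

segments=16 loops=1 length=13.343

cell (2,1): code 0100 → (2.606,2.000)–(3.000,1.621)
cell (2,2): code 1000 → (3.000,2.477)–(2.606,2.000)
cell (3,0): code 0100 → (3.474,1.000)–(4.000,0.701)
cell (3,1): code 1110 → (3.000,1.621)–(3.474,1.000)
cell (3,2): code 1101 → (3.366,3.000)–(3.000,2.477)
cell (3,3): code 1000 → (4.000,3.285)–(3.366,3.000)
cell (4,0): code 0110 → (4.000,0.701)–(5.000,0.340)
cell (4,3): code 1001 → (5.000,3.482)–(4.000,3.285)
cell (5,0): code 0110 → (5.000,0.340)–(6.000,0.256)
cell (5,3): code 1001 → (6.000,3.266)–(5.000,3.482)
cell (6,0): code 0110 → (6.000,0.256)–(7.000,0.363)
cell (6,2): code 1011 → (7.000,2.744)–(6.677,3.000)
cell (6,3): code 0001 → (6.677,3.000)–(6.000,3.266)
cell (7,0): code 0010 → (7.000,0.363)–(7.857,1.000)
cell (7,1): code 0011 → (7.857,1.000)–(7.858,2.000)
cell (7,2): code 0001 → (7.858,2.000)–(7.000,2.744)
total: 16 segments, chained into 1 closed loop(s), length Σ = 13.342675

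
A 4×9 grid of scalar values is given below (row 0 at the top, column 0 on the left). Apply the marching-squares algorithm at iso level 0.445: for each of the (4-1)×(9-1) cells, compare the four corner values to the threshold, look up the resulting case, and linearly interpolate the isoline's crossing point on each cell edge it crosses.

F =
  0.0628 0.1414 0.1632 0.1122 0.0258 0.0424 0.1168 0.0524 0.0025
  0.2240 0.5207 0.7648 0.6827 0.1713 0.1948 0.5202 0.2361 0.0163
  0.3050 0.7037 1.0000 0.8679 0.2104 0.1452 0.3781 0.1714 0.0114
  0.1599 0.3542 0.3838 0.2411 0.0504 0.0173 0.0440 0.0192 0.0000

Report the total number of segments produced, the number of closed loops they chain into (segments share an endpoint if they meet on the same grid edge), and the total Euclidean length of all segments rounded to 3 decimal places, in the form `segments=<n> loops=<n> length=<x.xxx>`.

segments=14 loops=2 length=10.843

cell (0,0): code 0100 → (0.800,1.000)–(1.000,0.745)
cell (0,1): code 1100 → (0.468,2.000)–(0.800,1.000)
cell (0,2): code 1100 → (0.583,3.000)–(0.468,2.000)
cell (0,3): code 1000 → (1.000,3.465)–(0.583,3.000)
cell (0,5): code 0100 → (0.814,6.000)–(1.000,5.769)
cell (0,6): code 1000 → (1.000,6.265)–(0.814,6.000)
cell (1,0): code 0110 → (1.000,0.745)–(2.000,0.351)
cell (1,3): code 1001 → (2.000,3.643)–(1.000,3.465)
cell (1,5): code 0010 → (1.000,5.769)–(1.529,6.000)
cell (1,6): code 0001 → (1.529,6.000)–(1.000,6.265)
cell (2,0): code 0010 → (2.000,0.351)–(2.740,1.000)
cell (2,1): code 0011 → (2.740,1.000)–(2.901,2.000)
cell (2,2): code 0011 → (2.901,2.000)–(2.675,3.000)
cell (2,3): code 0001 → (2.675,3.000)–(2.000,3.643)
total: 14 segments, chained into 2 closed loop(s), length Σ = 10.843238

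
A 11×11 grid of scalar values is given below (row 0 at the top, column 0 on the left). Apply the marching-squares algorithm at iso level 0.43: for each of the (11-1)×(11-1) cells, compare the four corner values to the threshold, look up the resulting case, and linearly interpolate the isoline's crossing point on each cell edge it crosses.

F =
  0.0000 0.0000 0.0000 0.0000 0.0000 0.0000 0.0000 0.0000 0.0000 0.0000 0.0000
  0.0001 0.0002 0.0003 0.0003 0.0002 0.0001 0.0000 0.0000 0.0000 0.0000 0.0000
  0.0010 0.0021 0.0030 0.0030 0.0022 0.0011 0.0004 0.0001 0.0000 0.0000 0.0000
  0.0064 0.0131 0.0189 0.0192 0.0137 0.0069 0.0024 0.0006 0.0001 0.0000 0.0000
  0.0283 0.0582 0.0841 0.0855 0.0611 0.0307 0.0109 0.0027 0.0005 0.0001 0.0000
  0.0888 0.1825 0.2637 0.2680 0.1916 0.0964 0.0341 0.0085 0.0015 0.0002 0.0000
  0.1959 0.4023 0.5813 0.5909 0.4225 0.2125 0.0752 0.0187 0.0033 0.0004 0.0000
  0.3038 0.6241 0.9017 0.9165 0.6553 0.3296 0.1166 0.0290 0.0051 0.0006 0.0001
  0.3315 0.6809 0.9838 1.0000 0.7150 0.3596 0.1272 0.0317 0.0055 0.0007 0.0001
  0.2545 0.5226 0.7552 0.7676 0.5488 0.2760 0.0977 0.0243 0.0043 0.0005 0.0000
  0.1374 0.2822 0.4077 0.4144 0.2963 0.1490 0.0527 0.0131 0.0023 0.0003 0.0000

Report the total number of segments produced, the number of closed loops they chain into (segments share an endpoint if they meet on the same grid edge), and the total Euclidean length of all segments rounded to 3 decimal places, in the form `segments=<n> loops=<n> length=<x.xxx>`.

segments=16 loops=1 length=14.112

cell (5,1): code 0100 → (5.524,2.000)–(6.000,1.155)
cell (5,2): code 1100 → (5.502,3.000)–(5.524,2.000)
cell (5,3): code 1000 → (6.000,3.955)–(5.502,3.000)
cell (6,0): code 0100 → (6.125,1.000)–(7.000,0.394)
cell (6,1): code 1110 → (6.000,1.155)–(6.125,1.000)
cell (6,3): code 1101 → (6.032,4.000)–(6.000,3.955)
cell (6,4): code 1000 → (7.000,4.692)–(6.032,4.000)
cell (7,0): code 0110 → (7.000,0.394)–(8.000,0.282)
cell (7,4): code 1001 → (8.000,4.802)–(7.000,4.692)
cell (8,0): code 0110 → (8.000,0.282)–(9.000,0.655)
cell (8,4): code 1001 → (9.000,4.435)–(8.000,4.802)
cell (9,0): code 0010 → (9.000,0.655)–(9.385,1.000)
cell (9,1): code 0011 → (9.385,1.000)–(9.936,2.000)
cell (9,2): code 0011 → (9.936,2.000)–(9.956,3.000)
cell (9,3): code 0011 → (9.956,3.000)–(9.470,4.000)
cell (9,4): code 0001 → (9.470,4.000)–(9.000,4.435)
total: 16 segments, chained into 1 closed loop(s), length Σ = 14.112275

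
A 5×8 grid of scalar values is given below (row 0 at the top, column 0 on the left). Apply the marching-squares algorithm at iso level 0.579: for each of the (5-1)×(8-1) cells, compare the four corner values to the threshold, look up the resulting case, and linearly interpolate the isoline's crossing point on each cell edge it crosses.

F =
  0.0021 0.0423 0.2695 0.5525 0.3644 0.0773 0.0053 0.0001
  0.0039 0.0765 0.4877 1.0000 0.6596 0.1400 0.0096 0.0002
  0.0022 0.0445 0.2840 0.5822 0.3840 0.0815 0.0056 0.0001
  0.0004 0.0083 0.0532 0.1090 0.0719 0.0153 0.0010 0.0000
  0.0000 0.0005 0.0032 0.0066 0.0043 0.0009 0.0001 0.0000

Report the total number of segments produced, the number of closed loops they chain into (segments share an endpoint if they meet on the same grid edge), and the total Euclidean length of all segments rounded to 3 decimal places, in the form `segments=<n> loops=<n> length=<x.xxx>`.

segments=8 loops=1 length=5.626

cell (0,2): code 0100 → (0.059,3.000)–(1.000,2.178)
cell (0,3): code 1100 → (0.727,4.000)–(0.059,3.000)
cell (0,4): code 1000 → (1.000,4.155)–(0.727,4.000)
cell (1,2): code 0110 → (1.000,2.178)–(2.000,2.989)
cell (1,3): code 1011 → (2.000,3.016)–(1.292,4.000)
cell (1,4): code 0001 → (1.292,4.000)–(1.000,4.155)
cell (2,2): code 0010 → (2.000,2.989)–(2.007,3.000)
cell (2,3): code 0001 → (2.007,3.000)–(2.000,3.016)
total: 8 segments, chained into 1 closed loop(s), length Σ = 5.626279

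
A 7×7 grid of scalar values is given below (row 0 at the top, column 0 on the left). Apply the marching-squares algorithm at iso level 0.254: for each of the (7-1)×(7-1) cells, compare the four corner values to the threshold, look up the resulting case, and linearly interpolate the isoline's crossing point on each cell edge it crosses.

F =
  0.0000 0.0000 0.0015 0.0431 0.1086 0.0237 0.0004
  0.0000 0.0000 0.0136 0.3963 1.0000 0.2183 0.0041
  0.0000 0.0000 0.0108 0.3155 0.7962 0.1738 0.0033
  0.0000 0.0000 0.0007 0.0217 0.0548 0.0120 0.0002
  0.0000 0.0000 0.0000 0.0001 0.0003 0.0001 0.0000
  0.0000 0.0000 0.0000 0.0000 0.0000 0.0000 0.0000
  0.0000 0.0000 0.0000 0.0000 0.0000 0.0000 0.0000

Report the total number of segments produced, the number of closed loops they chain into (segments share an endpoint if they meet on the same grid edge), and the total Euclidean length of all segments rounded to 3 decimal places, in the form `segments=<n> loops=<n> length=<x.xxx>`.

cell (0,2): code 0100 → (0.597,3.000)–(1.000,2.628)
cell (0,3): code 1100 → (0.163,4.000)–(0.597,3.000)
cell (0,4): code 1000 → (1.000,4.954)–(0.163,4.000)
cell (1,2): code 0110 → (1.000,2.628)–(2.000,2.798)
cell (1,4): code 1001 → (2.000,4.871)–(1.000,4.954)
cell (2,2): code 0010 → (2.000,2.798)–(2.209,3.000)
cell (2,3): code 0011 → (2.209,3.000)–(2.731,4.000)
cell (2,4): code 0001 → (2.731,4.000)–(2.000,4.871)
total: 8 segments, chained into 1 closed loop(s), length Σ = 7.481711

segments=8 loops=1 length=7.482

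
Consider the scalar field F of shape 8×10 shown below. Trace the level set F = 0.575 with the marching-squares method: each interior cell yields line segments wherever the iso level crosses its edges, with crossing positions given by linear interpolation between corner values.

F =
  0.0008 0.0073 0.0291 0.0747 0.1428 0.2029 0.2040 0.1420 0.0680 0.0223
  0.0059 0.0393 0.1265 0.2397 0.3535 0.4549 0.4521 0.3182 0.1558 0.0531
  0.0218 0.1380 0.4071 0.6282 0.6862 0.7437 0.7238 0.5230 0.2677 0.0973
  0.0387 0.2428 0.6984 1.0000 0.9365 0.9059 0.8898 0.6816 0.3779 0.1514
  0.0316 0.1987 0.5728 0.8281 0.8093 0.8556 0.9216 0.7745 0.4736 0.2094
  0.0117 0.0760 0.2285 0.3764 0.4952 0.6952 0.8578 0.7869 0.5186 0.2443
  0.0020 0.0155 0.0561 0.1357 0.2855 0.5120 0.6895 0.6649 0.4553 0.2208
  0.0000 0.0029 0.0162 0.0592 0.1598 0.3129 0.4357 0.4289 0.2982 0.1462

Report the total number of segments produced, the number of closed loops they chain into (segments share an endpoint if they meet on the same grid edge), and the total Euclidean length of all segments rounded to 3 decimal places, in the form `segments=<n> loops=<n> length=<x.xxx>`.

segments=22 loops=1 length=17.415

cell (1,2): code 0100 → (1.863,3.000)–(2.000,2.759)
cell (1,3): code 1100 → (1.666,4.000)–(1.863,3.000)
cell (1,4): code 1100 → (1.416,5.000)–(1.666,4.000)
cell (1,5): code 1100 → (1.452,6.000)–(1.416,5.000)
cell (1,6): code 1000 → (2.000,6.741)–(1.452,6.000)
cell (2,1): code 0100 → (2.576,2.000)–(3.000,1.729)
cell (2,2): code 1110 → (2.000,2.759)–(2.576,2.000)
cell (2,6): code 1101 → (2.328,7.000)–(2.000,6.741)
cell (2,7): code 1000 → (3.000,7.351)–(2.328,7.000)
cell (3,1): code 0010 → (3.000,1.729)–(3.982,2.000)
cell (3,2): code 0111 → (3.982,2.000)–(4.000,2.009)
cell (3,7): code 1001 → (4.000,7.663)–(3.000,7.351)
cell (4,2): code 0010 → (4.000,2.009)–(4.560,3.000)
cell (4,3): code 0011 → (4.560,3.000)–(4.746,4.000)
cell (4,4): code 0111 → (4.746,4.000)–(5.000,4.399)
cell (4,7): code 1001 → (5.000,7.790)–(4.000,7.663)
cell (5,4): code 0010 → (5.000,4.399)–(5.656,5.000)
cell (5,5): code 0111 → (5.656,5.000)–(6.000,5.355)
cell (5,7): code 1001 → (6.000,7.429)–(5.000,7.790)
cell (6,5): code 0010 → (6.000,5.355)–(6.451,6.000)
cell (6,6): code 0011 → (6.451,6.000)–(6.381,7.000)
cell (6,7): code 0001 → (6.381,7.000)–(6.000,7.429)
total: 22 segments, chained into 1 closed loop(s), length Σ = 17.414679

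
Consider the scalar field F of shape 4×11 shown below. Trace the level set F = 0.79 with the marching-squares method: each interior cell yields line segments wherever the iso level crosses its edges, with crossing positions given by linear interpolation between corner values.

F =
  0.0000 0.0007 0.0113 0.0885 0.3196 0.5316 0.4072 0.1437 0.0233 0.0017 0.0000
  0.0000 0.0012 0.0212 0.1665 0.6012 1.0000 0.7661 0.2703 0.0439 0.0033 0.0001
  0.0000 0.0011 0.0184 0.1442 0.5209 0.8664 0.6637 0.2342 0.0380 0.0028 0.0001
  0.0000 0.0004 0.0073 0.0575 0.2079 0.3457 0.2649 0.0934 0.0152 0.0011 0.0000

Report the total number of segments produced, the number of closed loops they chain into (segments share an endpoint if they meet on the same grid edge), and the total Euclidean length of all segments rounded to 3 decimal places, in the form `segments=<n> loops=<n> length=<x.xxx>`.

cell (0,4): code 0100 → (0.552,5.000)–(1.000,4.473)
cell (0,5): code 1000 → (1.000,5.898)–(0.552,5.000)
cell (1,4): code 0110 → (1.000,4.473)–(2.000,4.779)
cell (1,5): code 1001 → (2.000,5.377)–(1.000,5.898)
cell (2,4): code 0010 → (2.000,4.779)–(2.147,5.000)
cell (2,5): code 0001 → (2.147,5.000)–(2.000,5.377)
total: 6 segments, chained into 1 closed loop(s), length Σ = 4.538114

segments=6 loops=1 length=4.538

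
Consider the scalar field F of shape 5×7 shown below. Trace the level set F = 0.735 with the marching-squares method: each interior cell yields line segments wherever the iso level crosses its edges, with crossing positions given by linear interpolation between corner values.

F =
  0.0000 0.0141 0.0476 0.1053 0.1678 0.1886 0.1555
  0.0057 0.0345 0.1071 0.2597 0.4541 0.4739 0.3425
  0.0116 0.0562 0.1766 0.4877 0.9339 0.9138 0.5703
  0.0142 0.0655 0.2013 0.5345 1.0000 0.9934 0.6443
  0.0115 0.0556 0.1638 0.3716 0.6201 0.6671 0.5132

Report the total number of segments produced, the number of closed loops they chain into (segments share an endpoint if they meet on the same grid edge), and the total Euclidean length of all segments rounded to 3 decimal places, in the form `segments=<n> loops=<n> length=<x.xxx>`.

cell (1,3): code 0100 → (1.585,4.000)–(2.000,3.554)
cell (1,4): code 1100 → (1.594,5.000)–(1.585,4.000)
cell (1,5): code 1000 → (2.000,5.521)–(1.594,5.000)
cell (2,3): code 0110 → (2.000,3.554)–(3.000,3.431)
cell (2,5): code 1001 → (3.000,5.740)–(2.000,5.521)
cell (3,3): code 0010 → (3.000,3.431)–(3.698,4.000)
cell (3,4): code 0011 → (3.698,4.000)–(3.792,5.000)
cell (3,5): code 0001 → (3.792,5.000)–(3.000,5.740)
total: 8 segments, chained into 1 closed loop(s), length Σ = 7.289407

segments=8 loops=1 length=7.289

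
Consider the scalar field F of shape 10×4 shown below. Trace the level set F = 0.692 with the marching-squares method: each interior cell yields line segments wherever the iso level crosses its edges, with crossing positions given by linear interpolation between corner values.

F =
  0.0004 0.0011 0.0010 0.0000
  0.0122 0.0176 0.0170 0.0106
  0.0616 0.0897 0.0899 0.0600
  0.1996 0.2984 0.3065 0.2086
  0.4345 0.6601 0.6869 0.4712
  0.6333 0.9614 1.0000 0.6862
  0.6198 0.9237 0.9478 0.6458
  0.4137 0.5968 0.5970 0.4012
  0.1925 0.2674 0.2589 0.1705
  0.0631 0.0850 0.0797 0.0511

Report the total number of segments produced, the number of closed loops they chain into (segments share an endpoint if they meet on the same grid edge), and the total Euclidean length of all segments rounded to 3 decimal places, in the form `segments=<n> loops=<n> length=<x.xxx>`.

segments=8 loops=1 length=8.777

cell (4,0): code 0100 → (4.106,1.000)–(5.000,0.179)
cell (4,1): code 1100 → (4.016,2.000)–(4.106,1.000)
cell (4,2): code 1000 → (5.000,2.982)–(4.016,2.000)
cell (5,0): code 0110 → (5.000,0.179)–(6.000,0.238)
cell (5,2): code 1001 → (6.000,2.847)–(5.000,2.982)
cell (6,0): code 0010 → (6.000,0.238)–(6.709,1.000)
cell (6,1): code 0011 → (6.709,1.000)–(6.729,2.000)
cell (6,2): code 0001 → (6.729,2.000)–(6.000,2.847)
total: 8 segments, chained into 1 closed loop(s), length Σ = 8.777151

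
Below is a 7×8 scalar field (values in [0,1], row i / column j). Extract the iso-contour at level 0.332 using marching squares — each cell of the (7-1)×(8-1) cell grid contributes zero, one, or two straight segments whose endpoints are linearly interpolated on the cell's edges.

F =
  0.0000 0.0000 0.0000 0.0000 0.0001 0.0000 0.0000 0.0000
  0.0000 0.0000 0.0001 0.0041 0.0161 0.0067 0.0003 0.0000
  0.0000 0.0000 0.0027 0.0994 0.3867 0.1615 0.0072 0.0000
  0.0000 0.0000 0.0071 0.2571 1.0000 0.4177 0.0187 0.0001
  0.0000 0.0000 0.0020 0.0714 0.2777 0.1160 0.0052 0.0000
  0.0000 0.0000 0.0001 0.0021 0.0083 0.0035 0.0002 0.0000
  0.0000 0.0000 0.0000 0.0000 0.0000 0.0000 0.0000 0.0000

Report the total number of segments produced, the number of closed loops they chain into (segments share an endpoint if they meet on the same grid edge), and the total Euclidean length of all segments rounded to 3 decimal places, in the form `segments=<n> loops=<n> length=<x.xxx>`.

segments=8 loops=1 length=5.990

cell (1,3): code 0100 → (1.852,4.000)–(2.000,3.810)
cell (1,4): code 1000 → (2.000,4.243)–(1.852,4.000)
cell (2,3): code 0110 → (2.000,3.810)–(3.000,3.101)
cell (2,4): code 1101 → (2.665,5.000)–(2.000,4.243)
cell (2,5): code 1000 → (3.000,5.215)–(2.665,5.000)
cell (3,3): code 0010 → (3.000,3.101)–(3.925,4.000)
cell (3,4): code 0011 → (3.925,4.000)–(3.284,5.000)
cell (3,5): code 0001 → (3.284,5.000)–(3.000,5.215)
total: 8 segments, chained into 1 closed loop(s), length Σ = 5.990075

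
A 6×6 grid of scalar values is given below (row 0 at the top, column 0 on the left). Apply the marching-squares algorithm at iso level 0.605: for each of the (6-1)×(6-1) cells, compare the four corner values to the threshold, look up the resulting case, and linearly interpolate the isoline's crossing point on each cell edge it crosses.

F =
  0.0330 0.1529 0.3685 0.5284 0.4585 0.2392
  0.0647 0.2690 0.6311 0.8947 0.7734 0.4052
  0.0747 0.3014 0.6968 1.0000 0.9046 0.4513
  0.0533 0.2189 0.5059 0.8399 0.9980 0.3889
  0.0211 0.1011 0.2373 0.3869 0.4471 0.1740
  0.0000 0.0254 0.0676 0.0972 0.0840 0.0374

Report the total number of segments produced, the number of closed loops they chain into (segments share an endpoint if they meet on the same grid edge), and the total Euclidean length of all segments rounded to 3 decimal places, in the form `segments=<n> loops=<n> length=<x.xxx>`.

cell (0,1): code 0100 → (0.901,2.000)–(1.000,1.928)
cell (0,2): code 1100 → (0.209,3.000)–(0.901,2.000)
cell (0,3): code 1100 → (0.465,4.000)–(0.209,3.000)
cell (0,4): code 1000 → (1.000,4.457)–(0.465,4.000)
cell (1,1): code 0110 → (1.000,1.928)–(2.000,1.768)
cell (1,4): code 1001 → (2.000,4.661)–(1.000,4.457)
cell (2,1): code 0010 → (2.000,1.768)–(2.481,2.000)
cell (2,2): code 0111 → (2.481,2.000)–(3.000,2.297)
cell (2,4): code 1001 → (3.000,4.645)–(2.000,4.661)
cell (3,2): code 0010 → (3.000,2.297)–(3.519,3.000)
cell (3,3): code 0011 → (3.519,3.000)–(3.713,4.000)
cell (3,4): code 0001 → (3.713,4.000)–(3.000,4.645)
total: 12 segments, chained into 1 closed loop(s), length Σ = 10.094285

segments=12 loops=1 length=10.094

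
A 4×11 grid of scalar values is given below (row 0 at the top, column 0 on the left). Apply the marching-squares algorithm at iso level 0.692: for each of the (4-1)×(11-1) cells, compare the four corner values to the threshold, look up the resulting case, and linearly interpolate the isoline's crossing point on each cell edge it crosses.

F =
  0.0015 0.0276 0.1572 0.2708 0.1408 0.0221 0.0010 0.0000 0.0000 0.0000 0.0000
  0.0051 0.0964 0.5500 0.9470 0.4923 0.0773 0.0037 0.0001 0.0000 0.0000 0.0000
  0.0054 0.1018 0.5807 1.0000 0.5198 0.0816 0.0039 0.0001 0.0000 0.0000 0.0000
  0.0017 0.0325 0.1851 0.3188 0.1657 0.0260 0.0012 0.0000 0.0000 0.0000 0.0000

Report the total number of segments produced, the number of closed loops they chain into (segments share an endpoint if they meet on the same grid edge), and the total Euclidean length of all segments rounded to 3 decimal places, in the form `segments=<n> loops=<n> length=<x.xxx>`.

segments=6 loops=1 length=5.075

cell (0,2): code 0100 → (0.623,3.000)–(1.000,2.358)
cell (0,3): code 1000 → (1.000,3.561)–(0.623,3.000)
cell (1,2): code 0110 → (1.000,2.358)–(2.000,2.265)
cell (1,3): code 1001 → (2.000,3.641)–(1.000,3.561)
cell (2,2): code 0010 → (2.000,2.265)–(2.452,3.000)
cell (2,3): code 0001 → (2.452,3.000)–(2.000,3.641)
total: 6 segments, chained into 1 closed loop(s), length Σ = 5.075438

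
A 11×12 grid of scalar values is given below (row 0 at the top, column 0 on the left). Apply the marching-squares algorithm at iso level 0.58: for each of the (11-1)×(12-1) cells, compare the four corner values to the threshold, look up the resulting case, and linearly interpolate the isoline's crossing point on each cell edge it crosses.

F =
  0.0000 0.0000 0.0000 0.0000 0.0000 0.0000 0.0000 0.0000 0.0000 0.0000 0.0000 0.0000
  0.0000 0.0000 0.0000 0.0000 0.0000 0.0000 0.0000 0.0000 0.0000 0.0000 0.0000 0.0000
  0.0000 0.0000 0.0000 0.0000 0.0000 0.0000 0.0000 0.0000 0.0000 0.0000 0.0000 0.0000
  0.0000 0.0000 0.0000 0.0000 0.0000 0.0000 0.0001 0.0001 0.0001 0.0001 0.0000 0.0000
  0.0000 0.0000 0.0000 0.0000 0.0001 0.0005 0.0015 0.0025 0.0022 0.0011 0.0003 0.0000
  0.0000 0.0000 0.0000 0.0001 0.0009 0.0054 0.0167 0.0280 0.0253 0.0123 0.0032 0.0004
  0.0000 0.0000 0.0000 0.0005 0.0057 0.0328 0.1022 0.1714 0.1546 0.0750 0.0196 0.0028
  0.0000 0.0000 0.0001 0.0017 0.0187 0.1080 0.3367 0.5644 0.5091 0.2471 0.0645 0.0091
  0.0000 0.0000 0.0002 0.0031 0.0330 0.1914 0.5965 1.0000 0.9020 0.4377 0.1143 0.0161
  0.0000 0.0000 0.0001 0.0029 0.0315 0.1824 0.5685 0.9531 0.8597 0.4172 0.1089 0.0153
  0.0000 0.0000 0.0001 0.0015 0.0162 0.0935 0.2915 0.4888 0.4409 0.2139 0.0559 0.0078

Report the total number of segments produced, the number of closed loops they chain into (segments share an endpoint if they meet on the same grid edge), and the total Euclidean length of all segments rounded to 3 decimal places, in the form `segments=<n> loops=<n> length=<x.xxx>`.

cell (7,5): code 0100 → (7.936,6.000)–(8.000,5.959)
cell (7,6): code 1100 → (7.036,7.000)–(7.936,6.000)
cell (7,7): code 1100 → (7.180,8.000)–(7.036,7.000)
cell (7,8): code 1000 → (8.000,8.694)–(7.180,8.000)
cell (8,5): code 0010 → (8.000,5.959)–(8.589,6.000)
cell (8,6): code 0111 → (8.589,6.000)–(9.000,6.030)
cell (8,8): code 1001 → (9.000,8.632)–(8.000,8.694)
cell (9,6): code 0010 → (9.000,6.030)–(9.804,7.000)
cell (9,7): code 0011 → (9.804,7.000)–(9.668,8.000)
cell (9,8): code 0001 → (9.668,8.000)–(9.000,8.632)
total: 10 segments, chained into 1 closed loop(s), length Σ = 8.698063

segments=10 loops=1 length=8.698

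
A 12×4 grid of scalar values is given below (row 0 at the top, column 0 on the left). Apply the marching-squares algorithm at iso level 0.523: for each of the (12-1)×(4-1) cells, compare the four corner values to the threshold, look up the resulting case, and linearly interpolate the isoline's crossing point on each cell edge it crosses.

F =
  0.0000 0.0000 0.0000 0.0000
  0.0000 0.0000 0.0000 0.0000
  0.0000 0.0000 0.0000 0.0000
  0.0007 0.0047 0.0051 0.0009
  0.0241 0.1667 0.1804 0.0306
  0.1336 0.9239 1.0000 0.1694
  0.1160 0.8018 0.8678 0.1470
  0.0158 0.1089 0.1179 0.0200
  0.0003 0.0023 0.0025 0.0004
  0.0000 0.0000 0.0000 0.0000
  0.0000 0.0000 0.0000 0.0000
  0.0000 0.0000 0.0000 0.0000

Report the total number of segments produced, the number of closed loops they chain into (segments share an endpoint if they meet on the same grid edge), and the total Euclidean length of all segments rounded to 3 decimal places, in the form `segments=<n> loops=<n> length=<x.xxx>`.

segments=8 loops=1 length=6.799

cell (4,0): code 0100 → (4.471,1.000)–(5.000,0.493)
cell (4,1): code 1100 → (4.418,2.000)–(4.471,1.000)
cell (4,2): code 1000 → (5.000,2.574)–(4.418,2.000)
cell (5,0): code 0110 → (5.000,0.493)–(6.000,0.593)
cell (5,2): code 1001 → (6.000,2.478)–(5.000,2.574)
cell (6,0): code 0010 → (6.000,0.593)–(6.402,1.000)
cell (6,1): code 0011 → (6.402,1.000)–(6.460,2.000)
cell (6,2): code 0001 → (6.460,2.000)–(6.000,2.478)
total: 8 segments, chained into 1 closed loop(s), length Σ = 6.799040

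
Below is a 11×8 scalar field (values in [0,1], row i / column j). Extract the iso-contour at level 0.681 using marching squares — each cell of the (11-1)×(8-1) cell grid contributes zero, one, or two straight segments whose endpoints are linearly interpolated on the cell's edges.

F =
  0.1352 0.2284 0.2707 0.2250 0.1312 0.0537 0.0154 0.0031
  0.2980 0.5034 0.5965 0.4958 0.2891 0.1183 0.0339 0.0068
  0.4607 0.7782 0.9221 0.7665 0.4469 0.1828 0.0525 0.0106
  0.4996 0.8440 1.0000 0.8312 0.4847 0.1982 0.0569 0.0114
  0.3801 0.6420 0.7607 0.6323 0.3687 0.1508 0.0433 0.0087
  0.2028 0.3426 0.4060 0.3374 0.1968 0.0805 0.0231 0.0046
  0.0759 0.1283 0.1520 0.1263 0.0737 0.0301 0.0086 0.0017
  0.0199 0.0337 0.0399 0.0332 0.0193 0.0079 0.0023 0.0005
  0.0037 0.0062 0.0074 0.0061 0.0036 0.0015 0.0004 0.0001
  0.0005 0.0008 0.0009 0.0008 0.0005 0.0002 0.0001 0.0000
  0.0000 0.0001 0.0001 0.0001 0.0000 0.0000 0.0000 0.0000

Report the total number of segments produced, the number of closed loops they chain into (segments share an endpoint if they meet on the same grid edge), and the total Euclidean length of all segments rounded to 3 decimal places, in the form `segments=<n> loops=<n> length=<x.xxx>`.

segments=12 loops=1 length=9.075

cell (1,0): code 0100 → (1.646,1.000)–(2.000,0.694)
cell (1,1): code 1100 → (1.260,2.000)–(1.646,1.000)
cell (1,2): code 1100 → (1.684,3.000)–(1.260,2.000)
cell (1,3): code 1000 → (2.000,3.268)–(1.684,3.000)
cell (2,0): code 0110 → (2.000,0.694)–(3.000,0.527)
cell (2,3): code 1001 → (3.000,3.433)–(2.000,3.268)
cell (3,0): code 0010 → (3.000,0.527)–(3.807,1.000)
cell (3,1): code 0111 → (3.807,1.000)–(4.000,1.329)
cell (3,2): code 1011 → (4.000,2.621)–(3.755,3.000)
cell (3,3): code 0001 → (3.755,3.000)–(3.000,3.433)
cell (4,1): code 0010 → (4.000,1.329)–(4.225,2.000)
cell (4,2): code 0001 → (4.225,2.000)–(4.000,2.621)
total: 12 segments, chained into 1 closed loop(s), length Σ = 9.074797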